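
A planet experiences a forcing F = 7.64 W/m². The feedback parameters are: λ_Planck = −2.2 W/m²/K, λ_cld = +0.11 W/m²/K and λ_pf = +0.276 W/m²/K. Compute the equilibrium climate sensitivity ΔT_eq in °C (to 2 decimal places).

Net feedback parameter λ = (−2.2) + (+0.11) + (+0.276) = -1.814 W/m²/K.
ΔT = −F/λ = −7.64/(-1.814) = 4.21 °C.

4.21 °C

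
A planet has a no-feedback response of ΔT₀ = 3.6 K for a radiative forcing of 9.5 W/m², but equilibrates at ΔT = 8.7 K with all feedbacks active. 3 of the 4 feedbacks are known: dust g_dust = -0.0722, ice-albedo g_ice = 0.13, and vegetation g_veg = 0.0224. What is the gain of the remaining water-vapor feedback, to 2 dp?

0.51

Amplification A = ΔT/ΔT₀ = 8.7/3.6 = 2.417.
Total gain g = 1 − 1/A = 1 − 1/2.417 = 0.5863.
Known gains sum to -0.0722 + 0.13 + 0.0224 = 0.0802.
g_wv = 0.5863 − 0.0802 = 0.51.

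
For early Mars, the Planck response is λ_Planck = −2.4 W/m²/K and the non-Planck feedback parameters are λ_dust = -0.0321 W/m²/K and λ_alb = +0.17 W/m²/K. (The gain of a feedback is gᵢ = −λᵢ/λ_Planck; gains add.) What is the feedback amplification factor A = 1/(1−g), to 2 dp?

1.06

Convert to gains: g_dust = -0.0321/2.4 = -0.01337; g_alb = 0.17/2.4 = 0.07083.
Total gain g = 0.05746.
A = 1/(1 − 0.05746) = 1.06.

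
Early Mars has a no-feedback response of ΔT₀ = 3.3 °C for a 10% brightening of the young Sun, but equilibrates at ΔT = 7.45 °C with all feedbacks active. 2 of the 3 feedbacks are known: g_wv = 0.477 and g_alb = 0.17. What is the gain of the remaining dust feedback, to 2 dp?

-0.09

Amplification A = ΔT/ΔT₀ = 7.45/3.3 = 2.258.
Total gain g = 1 − 1/A = 1 − 1/2.258 = 0.5571.
Known gains sum to 0.477 + 0.17 = 0.647.
g_dust = 0.5571 − 0.647 = -0.09.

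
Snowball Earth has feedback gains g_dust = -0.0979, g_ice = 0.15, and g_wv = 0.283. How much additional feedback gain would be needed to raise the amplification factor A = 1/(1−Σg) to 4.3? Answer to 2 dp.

0.43

Current total gain = 0.3351.
Target gain for A = 4.3: g* = 1 − 1/4.3 = 0.7674.
Additional gain needed = 0.7674 − 0.3351 = 0.43.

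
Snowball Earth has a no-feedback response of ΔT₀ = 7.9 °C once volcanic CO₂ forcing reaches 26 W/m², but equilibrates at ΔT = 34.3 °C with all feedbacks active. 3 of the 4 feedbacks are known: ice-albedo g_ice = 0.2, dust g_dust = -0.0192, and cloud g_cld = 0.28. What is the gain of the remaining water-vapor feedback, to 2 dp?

Amplification A = ΔT/ΔT₀ = 34.3/7.9 = 4.342.
Total gain g = 1 − 1/A = 1 − 1/4.342 = 0.7697.
Known gains sum to 0.2 − 0.0192 + 0.28 = 0.4608.
g_wv = 0.7697 − 0.4608 = 0.31.

0.31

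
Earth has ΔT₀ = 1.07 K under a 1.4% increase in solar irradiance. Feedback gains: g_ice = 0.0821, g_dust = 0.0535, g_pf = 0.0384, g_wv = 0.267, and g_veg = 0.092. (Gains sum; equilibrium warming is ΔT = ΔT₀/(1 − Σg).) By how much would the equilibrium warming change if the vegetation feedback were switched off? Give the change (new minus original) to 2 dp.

Original: g = 0.533, ΔT = 1.07/(1−0.533) = 2.2912 K.
Without vegetation: g' = 0.441, ΔT' = 1.07/(1−0.441) = 1.9141 K.
Change = 1.9141 − 2.2912 = -0.38 K.

-0.38 K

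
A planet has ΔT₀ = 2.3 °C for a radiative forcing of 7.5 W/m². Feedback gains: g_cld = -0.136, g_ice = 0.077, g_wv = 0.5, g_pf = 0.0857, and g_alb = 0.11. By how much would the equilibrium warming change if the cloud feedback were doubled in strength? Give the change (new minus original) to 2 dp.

Original: g = 0.6367, ΔT = 2.3/(1−0.6367) = 6.3309 °C.
With doubled cloud: g' = 0.5007, ΔT' = 2.3/(1−0.5007) = 4.6064 °C.
Change = 4.6064 − 6.3309 = -1.72 °C.

-1.72 °C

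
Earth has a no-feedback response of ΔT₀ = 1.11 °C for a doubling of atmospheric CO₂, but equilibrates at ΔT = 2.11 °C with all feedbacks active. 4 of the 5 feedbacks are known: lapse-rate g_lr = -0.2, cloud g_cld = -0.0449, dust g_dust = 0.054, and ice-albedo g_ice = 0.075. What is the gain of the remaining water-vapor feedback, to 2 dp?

0.59

Amplification A = ΔT/ΔT₀ = 2.11/1.11 = 1.901.
Total gain g = 1 − 1/A = 1 − 1/1.901 = 0.474.
Known gains sum to -0.2 − 0.0449 + 0.054 + 0.075 = -0.1159.
g_wv = 0.474 + 0.1159 = 0.59.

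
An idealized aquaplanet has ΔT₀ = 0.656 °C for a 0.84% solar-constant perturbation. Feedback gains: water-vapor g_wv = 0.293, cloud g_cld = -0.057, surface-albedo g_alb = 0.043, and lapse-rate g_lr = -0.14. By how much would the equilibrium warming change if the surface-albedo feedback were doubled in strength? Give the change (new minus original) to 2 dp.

0.04 °C

Original: g = 0.139, ΔT = 0.656/(1−0.139) = 0.7619 °C.
With doubled surface-albedo: g' = 0.182, ΔT' = 0.656/(1−0.182) = 0.8020 °C.
Change = 0.8020 − 0.7619 = 0.04 °C.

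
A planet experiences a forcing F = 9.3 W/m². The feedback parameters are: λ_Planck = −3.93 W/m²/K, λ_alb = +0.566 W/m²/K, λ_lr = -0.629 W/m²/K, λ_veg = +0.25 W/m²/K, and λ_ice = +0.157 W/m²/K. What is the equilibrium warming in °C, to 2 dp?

2.59 °C

Net feedback parameter λ = (−3.93) + (+0.566) + (-0.629) + (+0.25) + (+0.157) = -3.586 W/m²/K.
ΔT = −F/λ = −9.3/(-3.586) = 2.59 °C.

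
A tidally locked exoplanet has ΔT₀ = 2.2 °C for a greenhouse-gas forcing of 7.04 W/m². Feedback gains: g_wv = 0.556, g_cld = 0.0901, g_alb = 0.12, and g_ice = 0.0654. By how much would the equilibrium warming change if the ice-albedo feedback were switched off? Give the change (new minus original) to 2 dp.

Original: g = 0.8315, ΔT = 2.2/(1−0.8315) = 13.0564 °C.
Without ice-albedo: g' = 0.7661, ΔT' = 2.2/(1−0.7661) = 9.4057 °C.
Change = 9.4057 − 13.0564 = -3.65 °C.

-3.65 °C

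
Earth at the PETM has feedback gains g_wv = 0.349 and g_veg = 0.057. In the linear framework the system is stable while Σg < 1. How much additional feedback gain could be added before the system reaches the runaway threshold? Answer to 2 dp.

Current total gain = 0.349 + 0.057 = 0.406.
Margin to runaway = 1 − 0.406 = 0.59.

0.59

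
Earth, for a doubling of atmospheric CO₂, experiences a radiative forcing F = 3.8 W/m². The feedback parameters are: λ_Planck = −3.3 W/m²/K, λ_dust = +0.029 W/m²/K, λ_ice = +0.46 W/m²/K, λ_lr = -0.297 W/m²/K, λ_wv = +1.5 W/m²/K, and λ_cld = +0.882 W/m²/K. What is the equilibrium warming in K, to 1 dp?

Net feedback parameter λ = (−3.3) + (+0.029) + (+0.46) + (-0.297) + (+1.5) + (+0.882) = -0.726 W/m²/K.
ΔT = −F/λ = −3.8/(-0.726) = 5.2 K.

5.2 K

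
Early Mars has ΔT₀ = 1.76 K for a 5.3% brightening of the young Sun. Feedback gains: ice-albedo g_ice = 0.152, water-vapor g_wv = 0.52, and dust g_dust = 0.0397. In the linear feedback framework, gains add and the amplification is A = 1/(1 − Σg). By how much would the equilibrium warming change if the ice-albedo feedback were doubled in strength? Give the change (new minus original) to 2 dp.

Original: g = 0.7117, ΔT = 1.76/(1−0.7117) = 6.1048 K.
With doubled ice-albedo: g' = 0.8637, ΔT' = 1.76/(1−0.8637) = 12.9127 K.
Change = 12.9127 − 6.1048 = 6.81 K.

6.81 K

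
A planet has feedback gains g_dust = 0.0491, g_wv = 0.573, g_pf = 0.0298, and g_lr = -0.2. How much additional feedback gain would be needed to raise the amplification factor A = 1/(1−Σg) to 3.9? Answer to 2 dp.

Current total gain = 0.4519.
Target gain for A = 3.9: g* = 1 − 1/3.9 = 0.7436.
Additional gain needed = 0.7436 − 0.4519 = 0.29.

0.29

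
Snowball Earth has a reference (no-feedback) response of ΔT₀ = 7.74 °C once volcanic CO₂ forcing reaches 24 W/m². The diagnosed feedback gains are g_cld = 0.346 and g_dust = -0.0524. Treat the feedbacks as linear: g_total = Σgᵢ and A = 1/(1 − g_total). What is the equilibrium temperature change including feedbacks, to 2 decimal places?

Total gain g = 0.346 − 0.0524 = 0.2936.
Amplification A = 1/(1 − 0.2936) = 1.416.
ΔT = 7.74 × 1.416 = 10.96 °C.

10.96 °C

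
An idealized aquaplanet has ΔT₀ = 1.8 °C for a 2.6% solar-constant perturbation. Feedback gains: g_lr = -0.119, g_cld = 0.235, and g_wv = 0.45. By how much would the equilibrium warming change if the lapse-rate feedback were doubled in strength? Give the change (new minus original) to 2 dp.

-0.89 °C

Original: g = 0.566, ΔT = 1.8/(1−0.566) = 4.1475 °C.
With doubled lapse-rate: g' = 0.447, ΔT' = 1.8/(1−0.447) = 3.2550 °C.
Change = 3.2550 − 4.1475 = -0.89 °C.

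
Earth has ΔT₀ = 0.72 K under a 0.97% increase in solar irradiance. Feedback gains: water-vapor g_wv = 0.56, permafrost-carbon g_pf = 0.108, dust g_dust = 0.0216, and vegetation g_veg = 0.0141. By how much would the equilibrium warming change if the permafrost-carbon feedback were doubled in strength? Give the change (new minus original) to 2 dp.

1.39 K

Original: g = 0.7037, ΔT = 0.72/(1−0.7037) = 2.4300 K.
With doubled permafrost-carbon: g' = 0.8117, ΔT' = 0.72/(1−0.8117) = 3.8237 K.
Change = 3.8237 − 2.4300 = 1.39 K.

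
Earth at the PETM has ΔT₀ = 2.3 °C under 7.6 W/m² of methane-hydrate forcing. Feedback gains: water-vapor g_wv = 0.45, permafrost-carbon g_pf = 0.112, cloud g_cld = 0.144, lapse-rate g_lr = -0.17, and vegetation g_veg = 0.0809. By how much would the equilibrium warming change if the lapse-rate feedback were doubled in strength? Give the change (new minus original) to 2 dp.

Original: g = 0.6169, ΔT = 2.3/(1−0.6169) = 6.0037 °C.
With doubled lapse-rate: g' = 0.4469, ΔT' = 2.3/(1−0.4469) = 4.1584 °C.
Change = 4.1584 − 6.0037 = -1.85 °C.

-1.85 °C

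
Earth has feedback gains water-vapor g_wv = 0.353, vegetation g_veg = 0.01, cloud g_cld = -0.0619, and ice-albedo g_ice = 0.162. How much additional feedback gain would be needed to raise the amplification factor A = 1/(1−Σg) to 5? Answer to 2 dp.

0.34

Current total gain = 0.4631.
Target gain for A = 5: g* = 1 − 1/5 = 0.8.
Additional gain needed = 0.8 − 0.4631 = 0.34.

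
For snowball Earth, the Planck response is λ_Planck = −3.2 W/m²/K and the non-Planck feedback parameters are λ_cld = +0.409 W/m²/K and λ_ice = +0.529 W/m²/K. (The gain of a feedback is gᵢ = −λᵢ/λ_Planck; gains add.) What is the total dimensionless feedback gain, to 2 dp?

Convert to gains: g_cld = 0.409/3.2 = 0.1278; g_ice = 0.529/3.2 = 0.1653.
Total gain g = 0.2931.

0.29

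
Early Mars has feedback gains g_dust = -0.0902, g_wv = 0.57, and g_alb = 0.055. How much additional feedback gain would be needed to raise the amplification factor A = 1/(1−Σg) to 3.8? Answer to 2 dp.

0.20

Current total gain = 0.5348.
Target gain for A = 3.8: g* = 1 − 1/3.8 = 0.7368.
Additional gain needed = 0.7368 − 0.5348 = 0.20.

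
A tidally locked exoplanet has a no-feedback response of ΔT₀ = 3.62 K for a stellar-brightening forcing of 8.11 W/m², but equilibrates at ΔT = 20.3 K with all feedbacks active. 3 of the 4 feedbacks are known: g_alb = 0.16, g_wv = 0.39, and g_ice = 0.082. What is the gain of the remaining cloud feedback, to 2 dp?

Amplification A = ΔT/ΔT₀ = 20.3/3.62 = 5.608.
Total gain g = 1 − 1/A = 1 − 1/5.608 = 0.8217.
Known gains sum to 0.16 + 0.39 + 0.082 = 0.632.
g_cld = 0.8217 − 0.632 = 0.19.

0.19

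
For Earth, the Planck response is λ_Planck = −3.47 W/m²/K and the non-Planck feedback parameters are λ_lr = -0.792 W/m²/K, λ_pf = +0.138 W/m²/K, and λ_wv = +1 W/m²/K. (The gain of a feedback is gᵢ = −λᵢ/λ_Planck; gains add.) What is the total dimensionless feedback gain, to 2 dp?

0.10

Convert to gains: g_lr = -0.792/3.47 = -0.2282; g_pf = 0.138/3.47 = 0.03977; g_wv = 1/3.47 = 0.2882.
Total gain g = 0.09977.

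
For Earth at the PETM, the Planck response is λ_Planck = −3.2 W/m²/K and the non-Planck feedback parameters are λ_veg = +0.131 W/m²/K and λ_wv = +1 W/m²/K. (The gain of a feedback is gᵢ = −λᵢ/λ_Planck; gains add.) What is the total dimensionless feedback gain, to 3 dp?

Convert to gains: g_veg = 0.131/3.2 = 0.04094; g_wv = 1/3.2 = 0.3125.
Total gain g = 0.35344.

0.353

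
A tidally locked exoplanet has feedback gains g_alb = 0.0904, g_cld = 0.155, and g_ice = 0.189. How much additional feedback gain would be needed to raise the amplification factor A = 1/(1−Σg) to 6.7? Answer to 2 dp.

Current total gain = 0.4344.
Target gain for A = 6.7: g* = 1 − 1/6.7 = 0.8507.
Additional gain needed = 0.8507 − 0.4344 = 0.42.

0.42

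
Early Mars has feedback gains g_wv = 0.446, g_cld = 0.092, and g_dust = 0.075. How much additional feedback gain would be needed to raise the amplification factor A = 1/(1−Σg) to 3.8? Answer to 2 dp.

Current total gain = 0.613.
Target gain for A = 3.8: g* = 1 − 1/3.8 = 0.7368.
Additional gain needed = 0.7368 − 0.613 = 0.12.

0.12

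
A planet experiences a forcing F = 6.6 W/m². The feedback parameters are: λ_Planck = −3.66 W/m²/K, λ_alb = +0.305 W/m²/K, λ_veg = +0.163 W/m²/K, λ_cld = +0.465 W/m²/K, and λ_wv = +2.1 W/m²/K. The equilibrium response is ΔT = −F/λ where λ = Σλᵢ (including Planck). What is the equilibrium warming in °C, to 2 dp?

10.53 °C

Net feedback parameter λ = (−3.66) + (+0.305) + (+0.163) + (+0.465) + (+2.1) = -0.627 W/m²/K.
ΔT = −F/λ = −6.6/(-0.627) = 10.53 °C.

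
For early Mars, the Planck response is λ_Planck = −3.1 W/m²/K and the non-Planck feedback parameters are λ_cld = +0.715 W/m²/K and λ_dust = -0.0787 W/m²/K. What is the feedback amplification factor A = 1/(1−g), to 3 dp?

1.258

Convert to gains: g_cld = 0.715/3.1 = 0.2306; g_dust = -0.0787/3.1 = -0.02539.
Total gain g = 0.20521.
A = 1/(1 − 0.20521) = 1.258.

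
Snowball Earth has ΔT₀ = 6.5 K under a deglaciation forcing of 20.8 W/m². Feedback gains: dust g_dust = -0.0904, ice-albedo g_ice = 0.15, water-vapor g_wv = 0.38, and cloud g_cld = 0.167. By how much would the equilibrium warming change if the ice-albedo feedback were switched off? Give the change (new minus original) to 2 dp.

Original: g = 0.6066, ΔT = 6.5/(1−0.6066) = 16.5226 K.
Without ice-albedo: g' = 0.4566, ΔT' = 6.5/(1−0.4566) = 11.9617 K.
Change = 11.9617 − 16.5226 = -4.56 K.

-4.56 K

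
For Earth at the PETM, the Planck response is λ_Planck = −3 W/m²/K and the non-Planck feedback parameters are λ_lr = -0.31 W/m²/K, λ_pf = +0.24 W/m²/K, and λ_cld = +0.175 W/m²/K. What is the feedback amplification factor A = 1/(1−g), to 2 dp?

1.04

Convert to gains: g_lr = -0.31/3 = -0.1033; g_pf = 0.24/3 = 0.08; g_cld = 0.175/3 = 0.05833.
Total gain g = 0.03503.
A = 1/(1 − 0.03503) = 1.04.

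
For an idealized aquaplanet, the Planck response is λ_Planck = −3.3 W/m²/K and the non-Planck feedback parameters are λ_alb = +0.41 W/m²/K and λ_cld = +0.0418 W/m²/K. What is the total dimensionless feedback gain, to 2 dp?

0.14

Convert to gains: g_alb = 0.41/3.3 = 0.1242; g_cld = 0.0418/3.3 = 0.01267.
Total gain g = 0.13687.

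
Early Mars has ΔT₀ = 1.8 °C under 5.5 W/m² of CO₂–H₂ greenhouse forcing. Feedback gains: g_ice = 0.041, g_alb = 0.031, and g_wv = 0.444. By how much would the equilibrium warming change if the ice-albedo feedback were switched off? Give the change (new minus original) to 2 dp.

-0.29 °C

Original: g = 0.516, ΔT = 1.8/(1−0.516) = 3.7190 °C.
Without ice-albedo: g' = 0.475, ΔT' = 1.8/(1−0.475) = 3.4286 °C.
Change = 3.4286 − 3.7190 = -0.29 °C.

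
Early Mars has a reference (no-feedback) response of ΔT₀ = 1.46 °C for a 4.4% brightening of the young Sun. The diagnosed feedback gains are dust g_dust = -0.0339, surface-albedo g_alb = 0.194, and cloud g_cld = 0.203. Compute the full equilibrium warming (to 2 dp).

Total gain g = -0.0339 + 0.194 + 0.203 = 0.3631.
Amplification A = 1/(1 − 0.3631) = 1.57.
ΔT = 1.46 × 1.57 = 2.29 °C.

2.29 °C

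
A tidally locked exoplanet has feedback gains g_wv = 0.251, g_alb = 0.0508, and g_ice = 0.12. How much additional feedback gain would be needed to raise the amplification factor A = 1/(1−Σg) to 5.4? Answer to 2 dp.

0.39

Current total gain = 0.4218.
Target gain for A = 5.4: g* = 1 − 1/5.4 = 0.8148.
Additional gain needed = 0.8148 − 0.4218 = 0.39.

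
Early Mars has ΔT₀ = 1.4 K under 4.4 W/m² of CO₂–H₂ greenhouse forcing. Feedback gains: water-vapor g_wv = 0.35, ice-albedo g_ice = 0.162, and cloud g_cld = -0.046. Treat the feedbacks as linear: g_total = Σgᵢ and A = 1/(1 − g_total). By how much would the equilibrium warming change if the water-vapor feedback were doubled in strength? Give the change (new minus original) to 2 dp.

4.99 K

Original: g = 0.466, ΔT = 1.4/(1−0.466) = 2.6217 K.
With doubled water-vapor: g' = 0.816, ΔT' = 1.4/(1−0.816) = 7.6087 K.
Change = 7.6087 − 2.6217 = 4.99 K.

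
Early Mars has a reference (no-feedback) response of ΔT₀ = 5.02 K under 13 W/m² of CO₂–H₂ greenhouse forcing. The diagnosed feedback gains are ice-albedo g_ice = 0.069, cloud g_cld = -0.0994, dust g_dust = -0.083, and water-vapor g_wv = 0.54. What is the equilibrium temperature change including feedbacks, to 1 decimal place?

Total gain g = 0.069 − 0.0994 − 0.083 + 0.54 = 0.4266.
Amplification A = 1/(1 − 0.4266) = 1.744.
ΔT = 5.02 × 1.744 = 8.8 K.

8.8 K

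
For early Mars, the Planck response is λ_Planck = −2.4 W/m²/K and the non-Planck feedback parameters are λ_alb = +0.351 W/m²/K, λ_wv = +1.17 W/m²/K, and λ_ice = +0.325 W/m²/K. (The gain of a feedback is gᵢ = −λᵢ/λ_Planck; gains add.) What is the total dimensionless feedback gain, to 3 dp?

0.769

Convert to gains: g_alb = 0.351/2.4 = 0.1462; g_wv = 1.17/2.4 = 0.4875; g_ice = 0.325/2.4 = 0.1354.
Total gain g = 0.7691.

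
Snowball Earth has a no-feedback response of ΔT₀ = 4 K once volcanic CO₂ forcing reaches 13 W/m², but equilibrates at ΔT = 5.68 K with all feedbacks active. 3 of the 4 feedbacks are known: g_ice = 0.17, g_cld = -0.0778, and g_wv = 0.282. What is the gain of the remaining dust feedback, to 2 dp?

-0.08

Amplification A = ΔT/ΔT₀ = 5.68/4 = 1.42.
Total gain g = 1 − 1/A = 1 − 1/1.42 = 0.2958.
Known gains sum to 0.17 − 0.0778 + 0.282 = 0.3742.
g_dust = 0.2958 − 0.3742 = -0.08.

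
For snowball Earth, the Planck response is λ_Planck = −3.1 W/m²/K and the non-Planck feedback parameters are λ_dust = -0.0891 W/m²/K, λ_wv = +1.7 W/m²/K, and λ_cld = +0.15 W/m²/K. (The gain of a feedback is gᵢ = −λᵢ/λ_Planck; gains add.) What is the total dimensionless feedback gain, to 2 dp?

Convert to gains: g_dust = -0.0891/3.1 = -0.02874; g_wv = 1.7/3.1 = 0.5484; g_cld = 0.15/3.1 = 0.04839.
Total gain g = 0.56805.

0.57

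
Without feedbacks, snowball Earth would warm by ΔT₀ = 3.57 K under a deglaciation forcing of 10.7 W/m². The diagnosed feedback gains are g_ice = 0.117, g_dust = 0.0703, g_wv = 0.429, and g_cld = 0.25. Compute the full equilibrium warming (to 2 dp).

Total gain g = 0.117 + 0.0703 + 0.429 + 0.25 = 0.8663.
Amplification A = 1/(1 − 0.8663) = 7.479.
ΔT = 3.57 × 7.479 = 26.70 K.

26.70 K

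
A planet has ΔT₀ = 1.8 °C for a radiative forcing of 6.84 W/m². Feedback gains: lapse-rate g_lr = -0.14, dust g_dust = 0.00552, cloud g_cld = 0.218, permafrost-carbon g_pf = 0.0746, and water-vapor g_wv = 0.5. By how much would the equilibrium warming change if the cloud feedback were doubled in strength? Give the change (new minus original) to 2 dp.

Original: g = 0.65812, ΔT = 1.8/(1−0.65812) = 5.2650 °C.
With doubled cloud: g' = 0.87612, ΔT' = 1.8/(1−0.87612) = 14.5302 °C.
Change = 14.5302 − 5.2650 = 9.27 °C.

9.27 °C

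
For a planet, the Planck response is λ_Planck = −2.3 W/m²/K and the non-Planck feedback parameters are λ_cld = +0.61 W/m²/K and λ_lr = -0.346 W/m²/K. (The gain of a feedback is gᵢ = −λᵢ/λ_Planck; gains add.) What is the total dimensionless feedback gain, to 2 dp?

Convert to gains: g_cld = 0.61/2.3 = 0.2652; g_lr = -0.346/2.3 = -0.1504.
Total gain g = 0.1148.

0.11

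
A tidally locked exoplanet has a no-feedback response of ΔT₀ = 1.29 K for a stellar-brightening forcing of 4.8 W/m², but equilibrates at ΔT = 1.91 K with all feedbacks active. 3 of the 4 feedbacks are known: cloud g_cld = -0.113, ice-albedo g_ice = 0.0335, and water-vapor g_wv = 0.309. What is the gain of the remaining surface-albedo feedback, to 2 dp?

Amplification A = ΔT/ΔT₀ = 1.91/1.29 = 1.481.
Total gain g = 1 − 1/A = 1 − 1/1.481 = 0.3248.
Known gains sum to -0.113 + 0.0335 + 0.309 = 0.2295.
g_alb = 0.3248 − 0.2295 = 0.10.

0.10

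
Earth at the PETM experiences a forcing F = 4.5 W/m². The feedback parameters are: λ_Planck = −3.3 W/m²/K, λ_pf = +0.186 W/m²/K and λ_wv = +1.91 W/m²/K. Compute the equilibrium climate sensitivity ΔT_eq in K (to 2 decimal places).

Net feedback parameter λ = (−3.3) + (+0.186) + (+1.91) = -1.204 W/m²/K.
ΔT = −F/λ = −4.5/(-1.204) = 3.74 K.

3.74 K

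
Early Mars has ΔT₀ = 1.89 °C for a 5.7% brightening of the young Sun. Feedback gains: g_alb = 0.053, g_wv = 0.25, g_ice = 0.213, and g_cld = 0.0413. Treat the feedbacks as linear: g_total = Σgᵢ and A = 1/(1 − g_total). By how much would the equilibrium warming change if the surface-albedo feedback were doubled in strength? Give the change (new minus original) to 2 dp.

Original: g = 0.5573, ΔT = 1.89/(1−0.5573) = 4.2693 °C.
With doubled surface-albedo: g' = 0.6103, ΔT' = 1.89/(1−0.6103) = 4.8499 °C.
Change = 4.8499 − 4.2693 = 0.58 °C.

0.58 °C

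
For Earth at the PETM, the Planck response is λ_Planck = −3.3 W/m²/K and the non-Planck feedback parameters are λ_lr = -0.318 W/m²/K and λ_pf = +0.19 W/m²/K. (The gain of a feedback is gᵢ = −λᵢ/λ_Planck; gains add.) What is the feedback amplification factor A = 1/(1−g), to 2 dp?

Convert to gains: g_lr = -0.318/3.3 = -0.09636; g_pf = 0.19/3.3 = 0.05758.
Total gain g = -0.03878.
A = 1/(1 + 0.03878) = 0.96.

0.96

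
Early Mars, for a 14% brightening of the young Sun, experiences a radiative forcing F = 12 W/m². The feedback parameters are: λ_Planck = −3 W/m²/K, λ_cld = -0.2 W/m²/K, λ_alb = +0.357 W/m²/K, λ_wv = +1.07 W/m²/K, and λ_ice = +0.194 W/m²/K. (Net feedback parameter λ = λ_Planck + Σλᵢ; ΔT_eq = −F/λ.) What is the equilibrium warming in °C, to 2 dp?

Net feedback parameter λ = (−3) + (-0.2) + (+0.357) + (+1.07) + (+0.194) = -1.579 W/m²/K.
ΔT = −F/λ = −12/(-1.579) = 7.60 °C.

7.60 °C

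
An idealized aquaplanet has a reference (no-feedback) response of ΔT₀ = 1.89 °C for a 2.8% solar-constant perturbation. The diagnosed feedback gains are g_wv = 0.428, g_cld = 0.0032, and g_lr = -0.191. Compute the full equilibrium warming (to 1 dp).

2.5 °C

Total gain g = 0.428 + 0.0032 − 0.191 = 0.2402.
Amplification A = 1/(1 − 0.2402) = 1.316.
ΔT = 1.89 × 1.316 = 2.5 °C.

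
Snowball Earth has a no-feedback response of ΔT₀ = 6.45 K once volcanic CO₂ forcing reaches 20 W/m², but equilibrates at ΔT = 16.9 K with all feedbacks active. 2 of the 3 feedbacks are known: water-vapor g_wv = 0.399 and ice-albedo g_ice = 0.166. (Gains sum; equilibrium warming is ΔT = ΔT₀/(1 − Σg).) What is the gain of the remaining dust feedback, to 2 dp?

0.05

Amplification A = ΔT/ΔT₀ = 16.9/6.45 = 2.62.
Total gain g = 1 − 1/A = 1 − 1/2.62 = 0.6183.
Known gains sum to 0.399 + 0.166 = 0.565.
g_dust = 0.6183 − 0.565 = 0.05.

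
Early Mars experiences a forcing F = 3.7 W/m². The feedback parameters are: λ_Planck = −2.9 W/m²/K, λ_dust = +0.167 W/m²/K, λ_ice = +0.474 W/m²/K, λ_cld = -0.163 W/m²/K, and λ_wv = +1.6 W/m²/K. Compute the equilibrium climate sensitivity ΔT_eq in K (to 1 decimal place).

4.5 K

Net feedback parameter λ = (−2.9) + (+0.167) + (+0.474) + (-0.163) + (+1.6) = -0.822 W/m²/K.
ΔT = −F/λ = −3.7/(-0.822) = 4.5 K.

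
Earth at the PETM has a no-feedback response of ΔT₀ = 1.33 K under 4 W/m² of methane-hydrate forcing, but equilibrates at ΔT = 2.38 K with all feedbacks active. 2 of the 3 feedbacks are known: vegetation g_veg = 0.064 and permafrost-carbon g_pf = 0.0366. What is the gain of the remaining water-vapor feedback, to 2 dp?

Amplification A = ΔT/ΔT₀ = 2.38/1.33 = 1.789.
Total gain g = 1 − 1/A = 1 − 1/1.789 = 0.441.
Known gains sum to 0.064 + 0.0366 = 0.1006.
g_wv = 0.441 − 0.1006 = 0.34.

0.34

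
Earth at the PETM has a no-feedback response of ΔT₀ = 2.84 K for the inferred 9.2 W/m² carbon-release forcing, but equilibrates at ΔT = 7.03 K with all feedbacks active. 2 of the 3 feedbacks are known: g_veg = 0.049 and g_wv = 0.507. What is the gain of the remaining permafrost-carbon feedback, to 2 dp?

Amplification A = ΔT/ΔT₀ = 7.03/2.84 = 2.475.
Total gain g = 1 − 1/A = 1 − 1/2.475 = 0.596.
Known gains sum to 0.049 + 0.507 = 0.556.
g_pf = 0.596 − 0.556 = 0.04.

0.04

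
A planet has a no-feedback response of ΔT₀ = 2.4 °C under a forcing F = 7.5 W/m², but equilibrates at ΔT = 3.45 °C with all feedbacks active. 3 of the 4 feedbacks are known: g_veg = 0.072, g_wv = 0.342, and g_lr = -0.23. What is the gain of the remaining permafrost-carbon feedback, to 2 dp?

Amplification A = ΔT/ΔT₀ = 3.45/2.4 = 1.438.
Total gain g = 1 − 1/A = 1 − 1/1.438 = 0.3046.
Known gains sum to 0.072 + 0.342 − 0.23 = 0.184.
g_pf = 0.3046 − 0.184 = 0.12.

0.12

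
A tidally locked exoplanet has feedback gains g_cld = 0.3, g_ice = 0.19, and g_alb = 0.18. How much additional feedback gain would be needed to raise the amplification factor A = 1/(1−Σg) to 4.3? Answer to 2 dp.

Current total gain = 0.67.
Target gain for A = 4.3: g* = 1 − 1/4.3 = 0.7674.
Additional gain needed = 0.7674 − 0.67 = 0.10.

0.10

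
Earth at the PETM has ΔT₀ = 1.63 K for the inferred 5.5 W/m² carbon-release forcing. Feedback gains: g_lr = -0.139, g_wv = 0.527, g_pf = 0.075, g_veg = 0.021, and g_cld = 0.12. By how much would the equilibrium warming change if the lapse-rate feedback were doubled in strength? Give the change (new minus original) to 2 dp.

-1.07 K

Original: g = 0.604, ΔT = 1.63/(1−0.604) = 4.1162 K.
With doubled lapse-rate: g' = 0.465, ΔT' = 1.63/(1−0.465) = 3.0467 K.
Change = 3.0467 − 4.1162 = -1.07 K.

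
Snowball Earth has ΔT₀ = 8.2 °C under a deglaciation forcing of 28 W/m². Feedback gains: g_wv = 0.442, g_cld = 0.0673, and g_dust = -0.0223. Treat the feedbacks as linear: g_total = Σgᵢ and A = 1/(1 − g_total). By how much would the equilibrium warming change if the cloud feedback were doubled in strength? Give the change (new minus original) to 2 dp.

Original: g = 0.487, ΔT = 8.2/(1−0.487) = 15.9844 °C.
With doubled cloud: g' = 0.5543, ΔT' = 8.2/(1−0.5543) = 18.3980 °C.
Change = 18.3980 − 15.9844 = 2.41 °C.

2.41 °C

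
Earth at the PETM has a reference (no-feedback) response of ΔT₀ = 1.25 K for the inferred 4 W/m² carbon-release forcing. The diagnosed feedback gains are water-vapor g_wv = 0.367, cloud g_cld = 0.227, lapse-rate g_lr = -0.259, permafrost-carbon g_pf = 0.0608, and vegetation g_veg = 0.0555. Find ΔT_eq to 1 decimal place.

2.3 K

Total gain g = 0.367 + 0.227 − 0.259 + 0.0608 + 0.0555 = 0.4513.
Amplification A = 1/(1 − 0.4513) = 1.822.
ΔT = 1.25 × 1.822 = 2.3 K.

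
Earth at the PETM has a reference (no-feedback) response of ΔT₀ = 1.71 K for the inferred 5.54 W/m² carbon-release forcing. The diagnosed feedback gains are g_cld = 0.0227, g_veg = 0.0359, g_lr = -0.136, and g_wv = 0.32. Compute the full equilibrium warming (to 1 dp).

2.3 K

Total gain g = 0.0227 + 0.0359 − 0.136 + 0.32 = 0.2426.
Amplification A = 1/(1 − 0.2426) = 1.32.
ΔT = 1.71 × 1.32 = 2.3 K.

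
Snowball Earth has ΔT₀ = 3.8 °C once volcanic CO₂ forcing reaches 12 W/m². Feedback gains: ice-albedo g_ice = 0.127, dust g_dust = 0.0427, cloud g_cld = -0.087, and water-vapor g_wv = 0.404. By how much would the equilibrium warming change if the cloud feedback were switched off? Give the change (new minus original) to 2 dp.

Original: g = 0.4867, ΔT = 3.8/(1−0.4867) = 7.4031 °C.
Without cloud: g' = 0.5737, ΔT' = 3.8/(1−0.5737) = 8.9139 °C.
Change = 8.9139 − 7.4031 = 1.51 °C.

1.51 °C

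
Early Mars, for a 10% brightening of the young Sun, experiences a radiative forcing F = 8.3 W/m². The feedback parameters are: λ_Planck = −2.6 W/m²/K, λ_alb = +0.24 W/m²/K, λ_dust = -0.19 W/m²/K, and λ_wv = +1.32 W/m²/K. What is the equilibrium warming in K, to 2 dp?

6.75 K

Net feedback parameter λ = (−2.6) + (+0.24) + (-0.19) + (+1.32) = -1.23 W/m²/K.
ΔT = −F/λ = −8.3/(-1.23) = 6.75 K.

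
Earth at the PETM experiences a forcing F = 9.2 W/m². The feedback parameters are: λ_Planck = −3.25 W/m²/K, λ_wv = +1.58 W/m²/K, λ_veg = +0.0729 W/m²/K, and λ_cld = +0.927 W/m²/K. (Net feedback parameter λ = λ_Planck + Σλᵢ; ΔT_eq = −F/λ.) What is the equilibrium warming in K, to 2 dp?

13.73 K

Net feedback parameter λ = (−3.25) + (+1.58) + (+0.0729) + (+0.927) = -0.6701 W/m²/K.
ΔT = −F/λ = −9.2/(-0.6701) = 13.73 K.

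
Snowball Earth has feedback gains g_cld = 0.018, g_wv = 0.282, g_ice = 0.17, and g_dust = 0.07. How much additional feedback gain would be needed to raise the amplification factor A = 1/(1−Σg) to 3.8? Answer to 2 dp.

0.20

Current total gain = 0.54.
Target gain for A = 3.8: g* = 1 − 1/3.8 = 0.7368.
Additional gain needed = 0.7368 − 0.54 = 0.20.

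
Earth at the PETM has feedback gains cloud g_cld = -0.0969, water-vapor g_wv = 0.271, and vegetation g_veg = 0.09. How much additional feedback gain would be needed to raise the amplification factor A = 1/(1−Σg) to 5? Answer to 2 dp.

Current total gain = 0.2641.
Target gain for A = 5: g* = 1 − 1/5 = 0.8.
Additional gain needed = 0.8 − 0.2641 = 0.54.

0.54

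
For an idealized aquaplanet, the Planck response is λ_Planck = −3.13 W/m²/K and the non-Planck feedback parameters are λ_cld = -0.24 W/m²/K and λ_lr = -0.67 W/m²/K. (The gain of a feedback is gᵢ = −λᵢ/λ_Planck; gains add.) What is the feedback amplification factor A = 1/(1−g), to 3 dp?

0.775

Convert to gains: g_cld = -0.24/3.13 = -0.07668; g_lr = -0.67/3.13 = -0.2141.
Total gain g = -0.29078.
A = 1/(1 + 0.29078) = 0.775.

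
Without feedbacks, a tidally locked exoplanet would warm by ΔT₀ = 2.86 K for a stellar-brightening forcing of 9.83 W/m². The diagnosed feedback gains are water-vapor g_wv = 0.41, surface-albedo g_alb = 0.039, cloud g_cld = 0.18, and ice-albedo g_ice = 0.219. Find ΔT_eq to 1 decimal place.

18.8 K

Total gain g = 0.41 + 0.039 + 0.18 + 0.219 = 0.848.
Amplification A = 1/(1 − 0.848) = 6.579.
ΔT = 2.86 × 6.579 = 18.8 K.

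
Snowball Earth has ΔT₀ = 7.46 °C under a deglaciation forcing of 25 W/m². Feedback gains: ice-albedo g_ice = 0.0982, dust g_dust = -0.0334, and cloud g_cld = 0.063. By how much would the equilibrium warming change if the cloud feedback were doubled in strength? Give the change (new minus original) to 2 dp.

0.67 °C

Original: g = 0.1278, ΔT = 7.46/(1−0.1278) = 8.5531 °C.
With doubled cloud: g' = 0.1908, ΔT' = 7.46/(1−0.1908) = 9.2190 °C.
Change = 9.2190 − 8.5531 = 0.67 °C.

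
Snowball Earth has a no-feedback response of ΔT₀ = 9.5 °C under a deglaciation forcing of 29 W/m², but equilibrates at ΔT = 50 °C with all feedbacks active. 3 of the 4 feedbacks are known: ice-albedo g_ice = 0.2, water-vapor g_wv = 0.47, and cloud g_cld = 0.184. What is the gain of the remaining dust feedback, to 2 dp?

-0.04

Amplification A = ΔT/ΔT₀ = 50/9.5 = 5.263.
Total gain g = 1 − 1/A = 1 − 1/5.263 = 0.81.
Known gains sum to 0.2 + 0.47 + 0.184 = 0.854.
g_dust = 0.81 − 0.854 = -0.04.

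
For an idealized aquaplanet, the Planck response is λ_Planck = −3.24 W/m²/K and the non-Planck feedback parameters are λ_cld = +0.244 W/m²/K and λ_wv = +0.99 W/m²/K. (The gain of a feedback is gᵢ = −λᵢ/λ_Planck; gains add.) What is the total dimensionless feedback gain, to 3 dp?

0.381

Convert to gains: g_cld = 0.244/3.24 = 0.07531; g_wv = 0.99/3.24 = 0.3056.
Total gain g = 0.38091.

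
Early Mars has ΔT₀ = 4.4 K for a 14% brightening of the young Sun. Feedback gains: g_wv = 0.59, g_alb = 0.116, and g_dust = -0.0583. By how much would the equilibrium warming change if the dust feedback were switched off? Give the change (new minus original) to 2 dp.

Original: g = 0.6477, ΔT = 4.4/(1−0.6477) = 12.4894 K.
Without dust: g' = 0.706, ΔT' = 4.4/(1−0.706) = 14.9660 K.
Change = 14.9660 − 12.4894 = 2.48 K.

2.48 K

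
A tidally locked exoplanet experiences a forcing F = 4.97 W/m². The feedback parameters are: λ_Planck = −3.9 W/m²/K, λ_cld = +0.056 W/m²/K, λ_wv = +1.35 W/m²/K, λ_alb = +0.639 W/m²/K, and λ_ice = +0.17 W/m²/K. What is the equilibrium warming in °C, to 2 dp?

Net feedback parameter λ = (−3.9) + (+0.056) + (+1.35) + (+0.639) + (+0.17) = -1.685 W/m²/K.
ΔT = −F/λ = −4.97/(-1.685) = 2.95 °C.

2.95 °C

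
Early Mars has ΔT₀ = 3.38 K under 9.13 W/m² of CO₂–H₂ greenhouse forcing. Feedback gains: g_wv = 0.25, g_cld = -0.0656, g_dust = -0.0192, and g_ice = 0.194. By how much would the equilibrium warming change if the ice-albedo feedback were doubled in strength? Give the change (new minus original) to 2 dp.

2.29 K

Original: g = 0.3592, ΔT = 3.38/(1−0.3592) = 5.2747 K.
With doubled ice-albedo: g' = 0.5532, ΔT' = 3.38/(1−0.5532) = 7.5649 K.
Change = 7.5649 − 5.2747 = 2.29 K.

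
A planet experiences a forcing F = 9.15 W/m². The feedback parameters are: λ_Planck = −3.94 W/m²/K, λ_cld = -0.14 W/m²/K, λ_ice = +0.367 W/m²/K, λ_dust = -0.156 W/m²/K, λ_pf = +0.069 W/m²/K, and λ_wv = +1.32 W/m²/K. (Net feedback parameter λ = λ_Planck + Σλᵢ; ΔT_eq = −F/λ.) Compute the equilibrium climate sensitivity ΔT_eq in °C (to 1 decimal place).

Net feedback parameter λ = (−3.94) + (-0.14) + (+0.367) + (-0.156) + (+0.069) + (+1.32) = -2.48 W/m²/K.
ΔT = −F/λ = −9.15/(-2.48) = 3.7 °C.

3.7 °C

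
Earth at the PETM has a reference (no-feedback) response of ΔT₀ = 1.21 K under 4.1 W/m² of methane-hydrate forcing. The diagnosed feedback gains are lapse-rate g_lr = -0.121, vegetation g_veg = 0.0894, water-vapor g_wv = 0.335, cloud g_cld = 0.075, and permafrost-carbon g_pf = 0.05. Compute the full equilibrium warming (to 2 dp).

Total gain g = -0.121 + 0.0894 + 0.335 + 0.075 + 0.05 = 0.4284.
Amplification A = 1/(1 − 0.4284) = 1.749.
ΔT = 1.21 × 1.749 = 2.12 K.

2.12 K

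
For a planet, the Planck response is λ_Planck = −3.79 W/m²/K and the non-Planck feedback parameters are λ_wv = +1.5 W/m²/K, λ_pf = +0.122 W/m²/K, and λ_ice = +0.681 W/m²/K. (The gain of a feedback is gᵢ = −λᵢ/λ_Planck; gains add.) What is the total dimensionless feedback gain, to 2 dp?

Convert to gains: g_wv = 1.5/3.79 = 0.3958; g_pf = 0.122/3.79 = 0.03219; g_ice = 0.681/3.79 = 0.1797.
Total gain g = 0.60769.

0.61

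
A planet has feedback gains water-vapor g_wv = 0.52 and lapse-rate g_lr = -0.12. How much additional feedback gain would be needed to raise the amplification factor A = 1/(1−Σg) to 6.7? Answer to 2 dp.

Current total gain = 0.4.
Target gain for A = 6.7: g* = 1 − 1/6.7 = 0.8507.
Additional gain needed = 0.8507 − 0.4 = 0.45.

0.45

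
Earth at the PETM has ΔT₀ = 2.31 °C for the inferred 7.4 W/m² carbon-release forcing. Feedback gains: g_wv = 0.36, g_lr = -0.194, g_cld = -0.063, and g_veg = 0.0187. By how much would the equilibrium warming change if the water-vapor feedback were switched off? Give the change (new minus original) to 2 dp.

-0.76 °C

Original: g = 0.1217, ΔT = 2.31/(1−0.1217) = 2.6301 °C.
Without water-vapor: g' = -0.2383, ΔT' = 2.31/(1+0.2383) = 1.8655 °C.
Change = 1.8655 − 2.6301 = -0.76 °C.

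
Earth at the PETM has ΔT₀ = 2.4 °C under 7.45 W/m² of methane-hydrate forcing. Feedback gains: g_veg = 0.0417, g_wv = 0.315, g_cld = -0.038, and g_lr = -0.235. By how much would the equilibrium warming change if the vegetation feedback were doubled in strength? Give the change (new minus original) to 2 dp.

Original: g = 0.0837, ΔT = 2.4/(1−0.0837) = 2.6192 °C.
With doubled vegetation: g' = 0.1254, ΔT' = 2.4/(1−0.1254) = 2.7441 °C.
Change = 2.7441 − 2.6192 = 0.12 °C.

0.12 °C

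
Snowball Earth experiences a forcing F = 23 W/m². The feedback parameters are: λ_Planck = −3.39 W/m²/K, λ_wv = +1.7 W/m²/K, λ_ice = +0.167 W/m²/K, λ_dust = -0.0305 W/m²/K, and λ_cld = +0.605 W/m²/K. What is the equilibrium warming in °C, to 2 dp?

Net feedback parameter λ = (−3.39) + (+1.7) + (+0.167) + (-0.0305) + (+0.605) = -0.9485 W/m²/K.
ΔT = −F/λ = −23/(-0.9485) = 24.25 °C.

24.25 °C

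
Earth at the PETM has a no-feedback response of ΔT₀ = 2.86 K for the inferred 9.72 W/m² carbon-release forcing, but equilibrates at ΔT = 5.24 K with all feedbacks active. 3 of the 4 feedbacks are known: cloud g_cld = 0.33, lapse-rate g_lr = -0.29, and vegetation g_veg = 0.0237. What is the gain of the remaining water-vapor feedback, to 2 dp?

Amplification A = ΔT/ΔT₀ = 5.24/2.86 = 1.832.
Total gain g = 1 − 1/A = 1 − 1/1.832 = 0.4541.
Known gains sum to 0.33 − 0.29 + 0.0237 = 0.0637.
g_wv = 0.4541 − 0.0637 = 0.39.

0.39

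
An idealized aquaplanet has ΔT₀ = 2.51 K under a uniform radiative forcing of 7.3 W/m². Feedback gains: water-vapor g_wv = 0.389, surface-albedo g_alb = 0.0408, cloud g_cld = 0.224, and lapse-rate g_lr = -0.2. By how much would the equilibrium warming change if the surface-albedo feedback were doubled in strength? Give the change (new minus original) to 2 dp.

Original: g = 0.4538, ΔT = 2.51/(1−0.4538) = 4.5954 K.
With doubled surface-albedo: g' = 0.4946, ΔT' = 2.51/(1−0.4946) = 4.9664 K.
Change = 4.9664 − 4.5954 = 0.37 K.

0.37 K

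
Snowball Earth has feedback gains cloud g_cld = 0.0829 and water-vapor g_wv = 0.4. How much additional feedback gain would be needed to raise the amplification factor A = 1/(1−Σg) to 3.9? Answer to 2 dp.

0.26

Current total gain = 0.4829.
Target gain for A = 3.9: g* = 1 − 1/3.9 = 0.7436.
Additional gain needed = 0.7436 − 0.4829 = 0.26.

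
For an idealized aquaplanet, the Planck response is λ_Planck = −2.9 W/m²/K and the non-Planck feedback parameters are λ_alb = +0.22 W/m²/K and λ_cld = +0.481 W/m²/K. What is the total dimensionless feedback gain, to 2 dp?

0.24

Convert to gains: g_alb = 0.22/2.9 = 0.07586; g_cld = 0.481/2.9 = 0.1659.
Total gain g = 0.24176.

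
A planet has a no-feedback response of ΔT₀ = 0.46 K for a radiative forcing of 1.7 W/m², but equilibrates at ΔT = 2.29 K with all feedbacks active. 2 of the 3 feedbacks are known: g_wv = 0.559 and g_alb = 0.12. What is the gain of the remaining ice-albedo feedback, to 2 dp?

Amplification A = ΔT/ΔT₀ = 2.29/0.46 = 4.978.
Total gain g = 1 − 1/A = 1 − 1/4.978 = 0.7991.
Known gains sum to 0.559 + 0.12 = 0.679.
g_ice = 0.7991 − 0.679 = 0.12.

0.12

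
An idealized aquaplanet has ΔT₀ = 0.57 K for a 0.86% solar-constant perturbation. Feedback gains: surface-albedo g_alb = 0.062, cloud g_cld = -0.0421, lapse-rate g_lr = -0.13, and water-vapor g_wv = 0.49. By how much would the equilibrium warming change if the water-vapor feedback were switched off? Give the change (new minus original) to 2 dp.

-0.41 K

Original: g = 0.3799, ΔT = 0.57/(1−0.3799) = 0.9192 K.
Without water-vapor: g' = -0.1101, ΔT' = 0.57/(1+0.1101) = 0.5135 K.
Change = 0.5135 − 0.9192 = -0.41 K.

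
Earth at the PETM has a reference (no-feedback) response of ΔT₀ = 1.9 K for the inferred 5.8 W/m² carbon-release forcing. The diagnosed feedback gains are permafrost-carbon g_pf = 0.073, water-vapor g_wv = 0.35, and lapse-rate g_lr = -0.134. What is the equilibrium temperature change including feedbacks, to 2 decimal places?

2.67 K

Total gain g = 0.073 + 0.35 − 0.134 = 0.289.
Amplification A = 1/(1 − 0.289) = 1.406.
ΔT = 1.9 × 1.406 = 2.67 K.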